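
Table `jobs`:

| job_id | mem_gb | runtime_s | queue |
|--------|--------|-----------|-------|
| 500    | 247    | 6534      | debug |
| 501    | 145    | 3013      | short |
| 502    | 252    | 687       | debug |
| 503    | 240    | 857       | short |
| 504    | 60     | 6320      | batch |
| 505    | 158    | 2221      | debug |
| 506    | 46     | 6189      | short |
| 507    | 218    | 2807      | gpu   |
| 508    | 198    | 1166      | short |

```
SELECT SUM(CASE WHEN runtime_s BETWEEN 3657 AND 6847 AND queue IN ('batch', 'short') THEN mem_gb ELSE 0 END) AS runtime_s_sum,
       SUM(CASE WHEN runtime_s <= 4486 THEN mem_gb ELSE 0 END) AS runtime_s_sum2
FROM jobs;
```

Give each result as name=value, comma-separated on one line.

[runtime_s_sum: runtime_s BETWEEN 3657 AND 6847 AND queue IN ('batch', 'short')]
job_id=500: ✗
job_id=501: ✗
job_id=502: ✗
job_id=503: ✗
job_id=504: ✓ → 60
job_id=505: ✗
job_id=506: ✓ → 46
job_id=507: ✗
job_id=508: ✗
runtime_s_sum = 60 + 46 = 106
—
[runtime_s_sum2: runtime_s <= 4486]
job_id=500: ✗
job_id=501: ✓ → 145
job_id=502: ✓ → 252
job_id=503: ✓ → 240
job_id=504: ✗
job_id=505: ✓ → 158
job_id=506: ✗
job_id=507: ✓ → 218
job_id=508: ✓ → 198
runtime_s_sum2 = 145 + 252 + 240 + 158 + 218 + 198 = 1211

runtime_s_sum=106, runtime_s_sum2=1211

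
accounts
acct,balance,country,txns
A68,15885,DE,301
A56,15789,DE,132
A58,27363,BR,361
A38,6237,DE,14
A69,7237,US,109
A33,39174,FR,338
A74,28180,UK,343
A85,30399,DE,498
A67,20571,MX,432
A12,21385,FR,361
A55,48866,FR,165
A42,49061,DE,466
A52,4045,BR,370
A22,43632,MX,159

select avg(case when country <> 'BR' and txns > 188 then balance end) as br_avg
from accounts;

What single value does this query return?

29236.4285714286

acct=A68: ✓ → 15885
acct=A56: ✗
acct=A58: ✗
acct=A38: ✗
acct=A69: ✗
acct=A33: ✓ → 39174
acct=A74: ✓ → 28180
acct=A85: ✓ → 30399
acct=A67: ✓ → 20571
acct=A12: ✓ → 21385
acct=A55: ✗
acct=A42: ✓ → 49061
acct=A52: ✗
acct=A22: ✗
br_avg = (15885 + 39174 + 28180 + 30399 + 20571 + 21385 + 49061) / 7 = 29236.4285714286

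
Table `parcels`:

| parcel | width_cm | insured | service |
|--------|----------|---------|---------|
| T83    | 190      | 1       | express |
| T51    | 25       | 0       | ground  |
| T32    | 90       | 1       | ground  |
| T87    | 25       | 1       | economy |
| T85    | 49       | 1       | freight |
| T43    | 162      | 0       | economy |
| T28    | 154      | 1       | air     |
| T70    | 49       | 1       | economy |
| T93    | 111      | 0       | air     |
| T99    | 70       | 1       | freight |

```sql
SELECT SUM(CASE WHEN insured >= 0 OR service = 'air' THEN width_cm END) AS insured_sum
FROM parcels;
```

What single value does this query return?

parcel=T83: ✓ → 190
parcel=T51: ✓ → 25
parcel=T32: ✓ → 90
parcel=T87: ✓ → 25
parcel=T85: ✓ → 49
parcel=T43: ✓ → 162
parcel=T28: ✓ → 154
parcel=T70: ✓ → 49
parcel=T93: ✓ → 111
parcel=T99: ✓ → 70
insured_sum = 190 + 25 + 90 + 25 + 49 + 162 + 154 + 49 + 111 + 70 = 925

925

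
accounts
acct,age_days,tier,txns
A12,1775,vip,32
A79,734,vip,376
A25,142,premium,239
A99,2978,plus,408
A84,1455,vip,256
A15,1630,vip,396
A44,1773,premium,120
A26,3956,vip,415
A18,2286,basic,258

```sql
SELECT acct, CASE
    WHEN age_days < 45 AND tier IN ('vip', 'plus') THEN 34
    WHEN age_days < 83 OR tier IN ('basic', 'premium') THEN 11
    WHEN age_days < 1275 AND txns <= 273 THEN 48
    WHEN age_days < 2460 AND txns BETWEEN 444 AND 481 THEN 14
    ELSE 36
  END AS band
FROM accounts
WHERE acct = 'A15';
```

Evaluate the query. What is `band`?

36

acct = A15: age_days=1630, tier=vip, txns=396.
age_days < 45 AND tier IN ('vip', 'plus') → false
age_days < 83 OR tier IN ('basic', 'premium') → false
age_days < 1275 AND txns <= 273 → false
age_days < 2460 AND txns BETWEEN 444 AND 481 → false
No prior WHEN matched → ELSE → 36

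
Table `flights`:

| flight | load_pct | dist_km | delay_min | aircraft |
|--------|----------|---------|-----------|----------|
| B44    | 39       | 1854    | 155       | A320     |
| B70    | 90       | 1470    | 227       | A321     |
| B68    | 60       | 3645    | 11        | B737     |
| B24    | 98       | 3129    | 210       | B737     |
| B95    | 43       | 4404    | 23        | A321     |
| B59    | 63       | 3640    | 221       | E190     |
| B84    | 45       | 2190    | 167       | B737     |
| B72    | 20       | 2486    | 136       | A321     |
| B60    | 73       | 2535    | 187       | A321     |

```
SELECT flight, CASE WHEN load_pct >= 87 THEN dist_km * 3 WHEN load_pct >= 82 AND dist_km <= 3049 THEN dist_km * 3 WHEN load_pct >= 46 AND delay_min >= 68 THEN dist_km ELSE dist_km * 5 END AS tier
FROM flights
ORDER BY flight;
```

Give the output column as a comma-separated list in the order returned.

9387, 9270, 3640, 2535, 18225, 4410, 12430, 10950, 22020

flight=B24: load_pct >= 87 → 9387
flight=B44: ELSE → 9270
flight=B59: load_pct >= 46 AND delay_min >= 68 → 3640
flight=B60: load_pct >= 46 AND delay_min >= 68 → 2535
flight=B68: ELSE → 18225
flight=B70: load_pct >= 87 → 4410
flight=B72: ELSE → 12430
flight=B84: ELSE → 10950
flight=B95: ELSE → 22020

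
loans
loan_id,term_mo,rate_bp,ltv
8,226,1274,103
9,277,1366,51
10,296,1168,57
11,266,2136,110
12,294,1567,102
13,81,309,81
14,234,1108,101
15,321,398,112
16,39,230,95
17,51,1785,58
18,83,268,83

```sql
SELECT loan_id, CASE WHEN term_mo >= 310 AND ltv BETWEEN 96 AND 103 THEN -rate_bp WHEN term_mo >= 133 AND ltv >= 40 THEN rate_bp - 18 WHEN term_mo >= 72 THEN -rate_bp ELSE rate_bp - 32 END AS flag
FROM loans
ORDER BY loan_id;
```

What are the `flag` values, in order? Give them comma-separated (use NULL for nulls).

loan_id=8: term_mo >= 133 AND ltv >= 40 → 1256
loan_id=9: term_mo >= 133 AND ltv >= 40 → 1348
loan_id=10: term_mo >= 133 AND ltv >= 40 → 1150
loan_id=11: term_mo >= 133 AND ltv >= 40 → 2118
loan_id=12: term_mo >= 133 AND ltv >= 40 → 1549
loan_id=13: term_mo >= 72 → -309
loan_id=14: term_mo >= 133 AND ltv >= 40 → 1090
loan_id=15: term_mo >= 133 AND ltv >= 40 → 380
loan_id=16: ELSE → 198
loan_id=17: ELSE → 1753
loan_id=18: term_mo >= 72 → -268

1256, 1348, 1150, 2118, 1549, -309, 1090, 380, 198, 1753, -268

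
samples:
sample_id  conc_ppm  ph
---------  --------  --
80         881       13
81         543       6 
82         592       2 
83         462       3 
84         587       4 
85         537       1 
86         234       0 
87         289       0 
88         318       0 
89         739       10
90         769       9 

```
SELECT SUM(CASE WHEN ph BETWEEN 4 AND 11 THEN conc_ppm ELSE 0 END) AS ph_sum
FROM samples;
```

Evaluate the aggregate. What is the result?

sample_id=80: ✗
sample_id=81: ✓ → 543
sample_id=82: ✗
sample_id=83: ✗
sample_id=84: ✓ → 587
sample_id=85: ✗
sample_id=86: ✗
sample_id=87: ✗
sample_id=88: ✗
sample_id=89: ✓ → 739
sample_id=90: ✓ → 769
ph_sum = 543 + 587 + 739 + 769 = 2638

2638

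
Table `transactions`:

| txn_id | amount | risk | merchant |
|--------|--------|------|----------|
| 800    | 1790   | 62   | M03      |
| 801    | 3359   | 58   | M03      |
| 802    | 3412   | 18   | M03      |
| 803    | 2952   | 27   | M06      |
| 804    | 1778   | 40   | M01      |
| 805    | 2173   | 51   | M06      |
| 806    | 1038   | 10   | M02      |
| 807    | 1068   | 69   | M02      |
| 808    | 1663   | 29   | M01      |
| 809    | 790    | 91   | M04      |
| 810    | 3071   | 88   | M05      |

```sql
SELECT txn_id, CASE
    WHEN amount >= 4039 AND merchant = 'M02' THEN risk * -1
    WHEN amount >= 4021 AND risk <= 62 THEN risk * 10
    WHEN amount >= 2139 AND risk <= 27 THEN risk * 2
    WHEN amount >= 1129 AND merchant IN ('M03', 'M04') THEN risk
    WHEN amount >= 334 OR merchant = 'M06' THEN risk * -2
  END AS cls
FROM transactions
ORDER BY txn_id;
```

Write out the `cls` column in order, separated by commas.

txn_id=800: amount >= 1129 AND merchant IN ('M03', 'M04') → 62
txn_id=801: amount >= 1129 AND merchant IN ('M03', 'M04') → 58
txn_id=802: amount >= 2139 AND risk <= 27 → 36
txn_id=803: amount >= 2139 AND risk <= 27 → 54
txn_id=804: amount >= 334 OR merchant = 'M06' → -80
txn_id=805: amount >= 334 OR merchant = 'M06' → -102
txn_id=806: amount >= 334 OR merchant = 'M06' → -20
txn_id=807: amount >= 334 OR merchant = 'M06' → -138
txn_id=808: amount >= 334 OR merchant = 'M06' → -58
txn_id=809: amount >= 334 OR merchant = 'M06' → -182
txn_id=810: amount >= 334 OR merchant = 'M06' → -176

62, 58, 36, 54, -80, -102, -20, -138, -58, -182, -176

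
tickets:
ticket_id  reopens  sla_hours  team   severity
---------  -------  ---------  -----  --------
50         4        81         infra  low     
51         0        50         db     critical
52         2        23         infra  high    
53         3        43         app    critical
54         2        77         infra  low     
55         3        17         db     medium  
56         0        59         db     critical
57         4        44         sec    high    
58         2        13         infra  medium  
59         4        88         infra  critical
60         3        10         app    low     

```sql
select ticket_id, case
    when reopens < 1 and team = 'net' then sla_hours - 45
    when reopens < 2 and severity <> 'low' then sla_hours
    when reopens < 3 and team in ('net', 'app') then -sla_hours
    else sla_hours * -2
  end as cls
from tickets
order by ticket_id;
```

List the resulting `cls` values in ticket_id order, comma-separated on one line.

-162, 50, -46, -86, -154, -34, 59, -88, -26, -176, -20

ticket_id=50: ELSE → -162
ticket_id=51: reopens < 2 and severity <> 'low' → 50
ticket_id=52: ELSE → -46
ticket_id=53: ELSE → -86
ticket_id=54: ELSE → -154
ticket_id=55: ELSE → -34
ticket_id=56: reopens < 2 and severity <> 'low' → 59
ticket_id=57: ELSE → -88
ticket_id=58: ELSE → -26
ticket_id=59: ELSE → -176
ticket_id=60: ELSE → -20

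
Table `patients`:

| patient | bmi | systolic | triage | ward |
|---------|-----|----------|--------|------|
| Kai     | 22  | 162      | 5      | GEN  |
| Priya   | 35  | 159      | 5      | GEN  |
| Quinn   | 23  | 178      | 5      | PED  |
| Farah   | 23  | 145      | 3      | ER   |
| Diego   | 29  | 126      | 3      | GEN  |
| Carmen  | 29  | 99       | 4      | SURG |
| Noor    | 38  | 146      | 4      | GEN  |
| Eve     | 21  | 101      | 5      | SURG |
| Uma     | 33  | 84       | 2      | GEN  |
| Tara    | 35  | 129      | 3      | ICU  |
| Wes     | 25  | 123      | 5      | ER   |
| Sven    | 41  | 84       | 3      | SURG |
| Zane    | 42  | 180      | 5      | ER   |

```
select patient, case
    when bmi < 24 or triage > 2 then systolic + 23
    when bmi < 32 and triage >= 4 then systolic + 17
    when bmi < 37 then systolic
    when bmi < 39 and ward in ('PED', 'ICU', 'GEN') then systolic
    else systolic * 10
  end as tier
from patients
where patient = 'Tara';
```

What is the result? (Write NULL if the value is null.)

152

patient = Tara: bmi=35, systolic=129, triage=3, ward=ICU.
bmi < 24 or triage > 2 → true → 152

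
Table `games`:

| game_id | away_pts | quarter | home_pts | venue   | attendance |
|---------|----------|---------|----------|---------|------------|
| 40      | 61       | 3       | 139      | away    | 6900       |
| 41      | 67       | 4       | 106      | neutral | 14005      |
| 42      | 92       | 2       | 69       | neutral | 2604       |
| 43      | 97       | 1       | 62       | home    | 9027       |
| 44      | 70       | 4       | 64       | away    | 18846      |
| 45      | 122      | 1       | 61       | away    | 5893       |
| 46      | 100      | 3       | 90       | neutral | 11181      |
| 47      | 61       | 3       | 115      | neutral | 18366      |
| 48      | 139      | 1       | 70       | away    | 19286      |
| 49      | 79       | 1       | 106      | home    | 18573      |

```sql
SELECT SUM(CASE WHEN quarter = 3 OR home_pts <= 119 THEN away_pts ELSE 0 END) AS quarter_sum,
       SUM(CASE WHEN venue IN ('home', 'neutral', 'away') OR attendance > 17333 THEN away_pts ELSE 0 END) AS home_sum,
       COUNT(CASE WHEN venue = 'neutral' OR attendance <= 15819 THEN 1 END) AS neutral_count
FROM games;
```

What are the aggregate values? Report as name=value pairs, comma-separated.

quarter_sum=888, home_sum=888, neutral_count=7

[quarter_sum: quarter = 3 OR home_pts <= 119]
game_id=40: ✓ → 61
game_id=41: ✓ → 67
game_id=42: ✓ → 92
game_id=43: ✓ → 97
game_id=44: ✓ → 70
game_id=45: ✓ → 122
game_id=46: ✓ → 100
game_id=47: ✓ → 61
game_id=48: ✓ → 139
game_id=49: ✓ → 79
quarter_sum = 61 + 67 + 92 + 97 + 70 + 122 + 100 + 61 + 139 + 79 = 888
—
[home_sum: venue IN ('home', 'neutral', 'away') OR attendance > 17333]
game_id=40: ✓ → 61
game_id=41: ✓ → 67
game_id=42: ✓ → 92
game_id=43: ✓ → 97
game_id=44: ✓ → 70
game_id=45: ✓ → 122
game_id=46: ✓ → 100
game_id=47: ✓ → 61
game_id=48: ✓ → 139
game_id=49: ✓ → 79
home_sum = 61 + 67 + 92 + 97 + 70 + 122 + 100 + 61 + 139 + 79 = 888
—
[neutral_count: venue = 'neutral' OR attendance <= 15819]
game_id=40: ✓ → 1
game_id=41: ✓ → 1
game_id=42: ✓ → 1
game_id=43: ✓ → 1
game_id=44: ✗
game_id=45: ✓ → 1
game_id=46: ✓ → 1
game_id=47: ✓ → 1
game_id=48: ✗
game_id=49: ✗
neutral_count = COUNT(1, 1, 1, 1, 1, 1, 1) = 7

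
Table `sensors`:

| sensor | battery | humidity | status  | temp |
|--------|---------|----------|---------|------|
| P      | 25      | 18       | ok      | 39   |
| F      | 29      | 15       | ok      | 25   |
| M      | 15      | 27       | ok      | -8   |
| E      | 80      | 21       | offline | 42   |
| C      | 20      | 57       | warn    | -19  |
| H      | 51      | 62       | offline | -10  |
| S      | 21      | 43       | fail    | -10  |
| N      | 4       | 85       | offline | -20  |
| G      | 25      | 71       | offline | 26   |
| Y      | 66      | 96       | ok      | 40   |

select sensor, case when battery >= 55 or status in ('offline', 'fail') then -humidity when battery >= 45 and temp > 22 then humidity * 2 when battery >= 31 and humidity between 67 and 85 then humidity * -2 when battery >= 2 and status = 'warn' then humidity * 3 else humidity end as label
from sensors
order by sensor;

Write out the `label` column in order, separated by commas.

171, -21, 15, -71, -62, 27, -85, 18, -43, -96

sensor=C: battery >= 2 and status = 'warn' → 171
sensor=E: battery >= 55 or status in ('offline', 'fail') → -21
sensor=F: ELSE → 15
sensor=G: battery >= 55 or status in ('offline', 'fail') → -71
sensor=H: battery >= 55 or status in ('offline', 'fail') → -62
sensor=M: ELSE → 27
sensor=N: battery >= 55 or status in ('offline', 'fail') → -85
sensor=P: ELSE → 18
sensor=S: battery >= 55 or status in ('offline', 'fail') → -43
sensor=Y: battery >= 55 or status in ('offline', 'fail') → -96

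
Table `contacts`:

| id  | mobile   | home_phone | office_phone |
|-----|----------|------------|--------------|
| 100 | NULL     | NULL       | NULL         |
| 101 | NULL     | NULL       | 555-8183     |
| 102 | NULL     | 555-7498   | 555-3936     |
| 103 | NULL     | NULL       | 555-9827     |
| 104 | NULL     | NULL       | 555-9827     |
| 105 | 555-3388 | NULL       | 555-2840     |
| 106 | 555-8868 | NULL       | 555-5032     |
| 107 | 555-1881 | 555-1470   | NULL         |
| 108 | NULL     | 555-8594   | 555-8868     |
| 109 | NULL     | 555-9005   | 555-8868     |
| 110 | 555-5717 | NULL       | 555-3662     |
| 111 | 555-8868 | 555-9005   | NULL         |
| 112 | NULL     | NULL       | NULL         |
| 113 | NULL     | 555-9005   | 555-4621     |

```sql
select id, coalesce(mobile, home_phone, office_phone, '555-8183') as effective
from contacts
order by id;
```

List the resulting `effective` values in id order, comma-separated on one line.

id=100: mobile=NULL, home_phone=NULL, office_phone=NULL, → literal 555-8183 → 555-8183
id=101: mobile=NULL, home_phone=NULL, office_phone=555-8183 → 555-8183
id=102: mobile=NULL, home_phone=555-7498 → 555-7498
id=103: mobile=NULL, home_phone=NULL, office_phone=555-9827 → 555-9827
id=104: mobile=NULL, home_phone=NULL, office_phone=555-9827 → 555-9827
id=105: mobile=555-3388 → 555-3388
id=106: mobile=555-8868 → 555-8868
id=107: mobile=555-1881 → 555-1881
id=108: mobile=NULL, home_phone=555-8594 → 555-8594
id=109: mobile=NULL, home_phone=555-9005 → 555-9005
id=110: mobile=555-5717 → 555-5717
id=111: mobile=555-8868 → 555-8868
id=112: mobile=NULL, home_phone=NULL, office_phone=NULL, → literal 555-8183 → 555-8183
id=113: mobile=NULL, home_phone=555-9005 → 555-9005

555-8183, 555-8183, 555-7498, 555-9827, 555-9827, 555-3388, 555-8868, 555-1881, 555-8594, 555-9005, 555-5717, 555-8868, 555-8183, 555-9005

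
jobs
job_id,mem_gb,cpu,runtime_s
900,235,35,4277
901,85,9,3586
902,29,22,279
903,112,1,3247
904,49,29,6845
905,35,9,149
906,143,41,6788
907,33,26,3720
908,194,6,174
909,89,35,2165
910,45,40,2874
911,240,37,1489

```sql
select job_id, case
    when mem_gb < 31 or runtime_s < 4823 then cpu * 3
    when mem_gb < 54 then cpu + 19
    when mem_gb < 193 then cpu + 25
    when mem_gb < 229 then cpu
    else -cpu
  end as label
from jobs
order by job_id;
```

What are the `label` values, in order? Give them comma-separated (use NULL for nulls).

job_id=900: mem_gb < 31 or runtime_s < 4823 → 105
job_id=901: mem_gb < 31 or runtime_s < 4823 → 27
job_id=902: mem_gb < 31 or runtime_s < 4823 → 66
job_id=903: mem_gb < 31 or runtime_s < 4823 → 3
job_id=904: mem_gb < 54 → 48
job_id=905: mem_gb < 31 or runtime_s < 4823 → 27
job_id=906: mem_gb < 193 → 66
job_id=907: mem_gb < 31 or runtime_s < 4823 → 78
job_id=908: mem_gb < 31 or runtime_s < 4823 → 18
job_id=909: mem_gb < 31 or runtime_s < 4823 → 105
job_id=910: mem_gb < 31 or runtime_s < 4823 → 120
job_id=911: mem_gb < 31 or runtime_s < 4823 → 111

105, 27, 66, 3, 48, 27, 66, 78, 18, 105, 120, 111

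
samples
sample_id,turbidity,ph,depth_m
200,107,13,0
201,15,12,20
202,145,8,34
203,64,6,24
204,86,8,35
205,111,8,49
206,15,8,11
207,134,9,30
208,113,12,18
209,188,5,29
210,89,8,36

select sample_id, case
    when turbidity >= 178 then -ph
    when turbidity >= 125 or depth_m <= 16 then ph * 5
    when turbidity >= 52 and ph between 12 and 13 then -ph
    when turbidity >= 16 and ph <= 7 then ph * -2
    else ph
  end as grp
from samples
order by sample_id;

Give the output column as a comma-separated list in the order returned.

sample_id=200: turbidity >= 125 or depth_m <= 16 → 65
sample_id=201: ELSE → 12
sample_id=202: turbidity >= 125 or depth_m <= 16 → 40
sample_id=203: turbidity >= 16 and ph <= 7 → -12
sample_id=204: ELSE → 8
sample_id=205: ELSE → 8
sample_id=206: turbidity >= 125 or depth_m <= 16 → 40
sample_id=207: turbidity >= 125 or depth_m <= 16 → 45
sample_id=208: turbidity >= 52 and ph between 12 and 13 → -12
sample_id=209: turbidity >= 178 → -5
sample_id=210: ELSE → 8

65, 12, 40, -12, 8, 8, 40, 45, -12, -5, 8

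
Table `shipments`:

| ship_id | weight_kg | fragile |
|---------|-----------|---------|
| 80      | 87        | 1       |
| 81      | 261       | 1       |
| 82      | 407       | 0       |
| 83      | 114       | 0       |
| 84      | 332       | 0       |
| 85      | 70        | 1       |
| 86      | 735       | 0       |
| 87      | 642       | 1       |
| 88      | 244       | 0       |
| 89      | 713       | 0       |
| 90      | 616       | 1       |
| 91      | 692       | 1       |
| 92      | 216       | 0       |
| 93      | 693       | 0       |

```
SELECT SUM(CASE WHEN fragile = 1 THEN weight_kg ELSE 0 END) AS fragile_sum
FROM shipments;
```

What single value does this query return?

2368

ship_id=80: ✓ → 87
ship_id=81: ✓ → 261
ship_id=82: ✗
ship_id=83: ✗
ship_id=84: ✗
ship_id=85: ✓ → 70
ship_id=86: ✗
ship_id=87: ✓ → 642
ship_id=88: ✗
ship_id=89: ✗
ship_id=90: ✓ → 616
ship_id=91: ✓ → 692
ship_id=92: ✗
ship_id=93: ✗
fragile_sum = 87 + 261 + 70 + 642 + 616 + 692 = 2368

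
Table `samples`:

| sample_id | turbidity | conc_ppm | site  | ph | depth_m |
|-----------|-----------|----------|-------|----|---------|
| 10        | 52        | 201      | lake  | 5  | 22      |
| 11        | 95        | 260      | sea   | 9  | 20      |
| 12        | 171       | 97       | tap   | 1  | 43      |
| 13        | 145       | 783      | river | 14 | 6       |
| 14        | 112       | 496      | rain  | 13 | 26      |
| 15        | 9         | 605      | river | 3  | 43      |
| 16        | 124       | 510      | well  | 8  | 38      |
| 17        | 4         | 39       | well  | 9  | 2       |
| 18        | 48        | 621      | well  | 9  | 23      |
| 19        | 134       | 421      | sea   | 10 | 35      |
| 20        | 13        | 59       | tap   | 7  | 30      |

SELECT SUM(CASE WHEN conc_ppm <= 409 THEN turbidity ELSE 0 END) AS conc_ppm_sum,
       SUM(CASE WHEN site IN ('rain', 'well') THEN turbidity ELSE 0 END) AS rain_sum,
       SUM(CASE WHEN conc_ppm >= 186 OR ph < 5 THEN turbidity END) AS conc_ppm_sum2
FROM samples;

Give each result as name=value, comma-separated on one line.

conc_ppm_sum=335, rain_sum=288, conc_ppm_sum2=890

[conc_ppm_sum: conc_ppm <= 409]
sample_id=10: ✓ → 52
sample_id=11: ✓ → 95
sample_id=12: ✓ → 171
sample_id=13: ✗
sample_id=14: ✗
sample_id=15: ✗
sample_id=16: ✗
sample_id=17: ✓ → 4
sample_id=18: ✗
sample_id=19: ✗
sample_id=20: ✓ → 13
conc_ppm_sum = 52 + 95 + 171 + 4 + 13 = 335
—
[rain_sum: site IN ('rain', 'well')]
sample_id=10: ✗
sample_id=11: ✗
sample_id=12: ✗
sample_id=13: ✗
sample_id=14: ✓ → 112
sample_id=15: ✗
sample_id=16: ✓ → 124
sample_id=17: ✓ → 4
sample_id=18: ✓ → 48
sample_id=19: ✗
sample_id=20: ✗
rain_sum = 112 + 124 + 4 + 48 = 288
—
[conc_ppm_sum2: conc_ppm >= 186 OR ph < 5]
sample_id=10: ✓ → 52
sample_id=11: ✓ → 95
sample_id=12: ✓ → 171
sample_id=13: ✓ → 145
sample_id=14: ✓ → 112
sample_id=15: ✓ → 9
sample_id=16: ✓ → 124
sample_id=17: ✗
sample_id=18: ✓ → 48
sample_id=19: ✓ → 134
sample_id=20: ✗
conc_ppm_sum2 = 52 + 95 + 171 + 145 + 112 + 9 + 124 + 48 + 134 = 890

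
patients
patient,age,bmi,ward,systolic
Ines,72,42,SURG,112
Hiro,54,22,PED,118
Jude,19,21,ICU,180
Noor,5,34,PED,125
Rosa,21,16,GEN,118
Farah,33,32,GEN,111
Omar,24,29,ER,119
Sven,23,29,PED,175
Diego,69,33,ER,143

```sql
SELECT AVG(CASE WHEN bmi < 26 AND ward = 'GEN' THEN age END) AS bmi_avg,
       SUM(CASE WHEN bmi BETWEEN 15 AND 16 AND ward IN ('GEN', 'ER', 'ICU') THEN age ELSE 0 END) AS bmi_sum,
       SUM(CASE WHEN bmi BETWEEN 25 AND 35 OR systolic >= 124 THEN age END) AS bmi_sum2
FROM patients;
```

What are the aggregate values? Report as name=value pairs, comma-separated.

[bmi_avg: bmi < 26 AND ward = 'GEN']
patient=Ines: ✗
patient=Hiro: ✗
patient=Jude: ✗
patient=Noor: ✗
patient=Rosa: ✓ → 21
patient=Farah: ✗
patient=Omar: ✗
patient=Sven: ✗
patient=Diego: ✗
bmi_avg = 21
—
[bmi_sum: bmi BETWEEN 15 AND 16 AND ward IN ('GEN', 'ER', 'ICU')]
patient=Ines: ✗
patient=Hiro: ✗
patient=Jude: ✗
patient=Noor: ✗
patient=Rosa: ✓ → 21
patient=Farah: ✗
patient=Omar: ✗
patient=Sven: ✗
patient=Diego: ✗
bmi_sum = 21
—
[bmi_sum2: bmi BETWEEN 25 AND 35 OR systolic >= 124]
patient=Ines: ✗
patient=Hiro: ✗
patient=Jude: ✓ → 19
patient=Noor: ✓ → 5
patient=Rosa: ✗
patient=Farah: ✓ → 33
patient=Omar: ✓ → 24
patient=Sven: ✓ → 23
patient=Diego: ✓ → 69
bmi_sum2 = 19 + 5 + 33 + 24 + 23 + 69 = 173

bmi_avg=21, bmi_sum=21, bmi_sum2=173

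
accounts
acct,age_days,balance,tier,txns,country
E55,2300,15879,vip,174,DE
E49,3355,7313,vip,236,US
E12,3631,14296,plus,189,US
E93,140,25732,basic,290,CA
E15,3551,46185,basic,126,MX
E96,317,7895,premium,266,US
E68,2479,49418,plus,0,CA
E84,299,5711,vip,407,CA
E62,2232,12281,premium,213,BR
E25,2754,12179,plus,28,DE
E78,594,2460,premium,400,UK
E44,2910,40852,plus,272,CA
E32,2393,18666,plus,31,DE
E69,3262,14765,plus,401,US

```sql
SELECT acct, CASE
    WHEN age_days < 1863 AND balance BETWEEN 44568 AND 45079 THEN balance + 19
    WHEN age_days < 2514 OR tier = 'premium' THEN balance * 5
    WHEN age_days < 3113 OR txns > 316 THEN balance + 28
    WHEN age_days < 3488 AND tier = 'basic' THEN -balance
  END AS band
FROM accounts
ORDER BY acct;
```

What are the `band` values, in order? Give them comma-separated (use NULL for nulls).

acct=E12: (no match → NULL) → NULL
acct=E15: (no match → NULL) → NULL
acct=E25: age_days < 3113 OR txns > 316 → 12207
acct=E32: age_days < 2514 OR tier = 'premium' → 93330
acct=E44: age_days < 3113 OR txns > 316 → 40880
acct=E49: (no match → NULL) → NULL
acct=E55: age_days < 2514 OR tier = 'premium' → 79395
acct=E62: age_days < 2514 OR tier = 'premium' → 61405
acct=E68: age_days < 2514 OR tier = 'premium' → 247090
acct=E69: age_days < 3113 OR txns > 316 → 14793
acct=E78: age_days < 2514 OR tier = 'premium' → 12300
acct=E84: age_days < 2514 OR tier = 'premium' → 28555
acct=E93: age_days < 2514 OR tier = 'premium' → 128660
acct=E96: age_days < 2514 OR tier = 'premium' → 39475

NULL, NULL, 12207, 93330, 40880, NULL, 79395, 61405, 247090, 14793, 12300, 28555, 128660, 39475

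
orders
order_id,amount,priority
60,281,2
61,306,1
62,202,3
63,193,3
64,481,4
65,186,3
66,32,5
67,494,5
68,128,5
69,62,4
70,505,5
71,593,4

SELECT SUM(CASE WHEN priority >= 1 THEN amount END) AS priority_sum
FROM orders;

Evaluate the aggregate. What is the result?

order_id=60: ✓ → 281
order_id=61: ✓ → 306
order_id=62: ✓ → 202
order_id=63: ✓ → 193
order_id=64: ✓ → 481
order_id=65: ✓ → 186
order_id=66: ✓ → 32
order_id=67: ✓ → 494
order_id=68: ✓ → 128
order_id=69: ✓ → 62
order_id=70: ✓ → 505
order_id=71: ✓ → 593
priority_sum = 281 + 306 + 202 + 193 + 481 + 186 + 32 + 494 + 128 + 62 + 505 + 593 = 3463

3463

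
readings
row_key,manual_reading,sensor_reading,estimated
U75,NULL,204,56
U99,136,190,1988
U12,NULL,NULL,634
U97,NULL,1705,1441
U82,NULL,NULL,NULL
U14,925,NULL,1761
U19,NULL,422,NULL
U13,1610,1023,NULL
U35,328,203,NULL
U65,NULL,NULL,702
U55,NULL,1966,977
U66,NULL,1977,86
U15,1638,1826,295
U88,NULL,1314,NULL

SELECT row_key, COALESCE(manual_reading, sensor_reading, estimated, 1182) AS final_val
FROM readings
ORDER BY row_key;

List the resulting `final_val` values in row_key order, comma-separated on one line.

634, 1610, 925, 1638, 422, 328, 1966, 702, 1977, 204, 1182, 1314, 1705, 136

row_key=U12: manual_reading=NULL, sensor_reading=NULL, estimated=634 → 634
row_key=U13: manual_reading=1610 → 1610
row_key=U14: manual_reading=925 → 925
row_key=U15: manual_reading=1638 → 1638
row_key=U19: manual_reading=NULL, sensor_reading=422 → 422
row_key=U35: manual_reading=328 → 328
row_key=U55: manual_reading=NULL, sensor_reading=1966 → 1966
row_key=U65: manual_reading=NULL, sensor_reading=NULL, estimated=702 → 702
row_key=U66: manual_reading=NULL, sensor_reading=1977 → 1977
row_key=U75: manual_reading=NULL, sensor_reading=204 → 204
row_key=U82: manual_reading=NULL, sensor_reading=NULL, estimated=NULL, → literal 1182 → 1182
row_key=U88: manual_reading=NULL, sensor_reading=1314 → 1314
row_key=U97: manual_reading=NULL, sensor_reading=1705 → 1705
row_key=U99: manual_reading=136 → 136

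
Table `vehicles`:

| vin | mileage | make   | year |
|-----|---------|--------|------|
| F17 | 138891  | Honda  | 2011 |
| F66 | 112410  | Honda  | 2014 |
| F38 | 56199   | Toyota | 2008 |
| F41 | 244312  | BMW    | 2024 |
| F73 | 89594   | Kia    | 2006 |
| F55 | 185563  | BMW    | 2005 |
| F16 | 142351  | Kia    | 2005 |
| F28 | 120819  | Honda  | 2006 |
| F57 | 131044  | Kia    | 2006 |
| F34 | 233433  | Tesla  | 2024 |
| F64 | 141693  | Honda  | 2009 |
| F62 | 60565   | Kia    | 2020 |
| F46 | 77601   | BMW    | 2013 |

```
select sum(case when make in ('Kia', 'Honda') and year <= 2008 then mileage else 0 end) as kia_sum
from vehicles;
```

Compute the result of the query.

483808

vin=F17: ✗
vin=F66: ✗
vin=F38: ✗
vin=F41: ✗
vin=F73: ✓ → 89594
vin=F55: ✗
vin=F16: ✓ → 142351
vin=F28: ✓ → 120819
vin=F57: ✓ → 131044
vin=F34: ✗
vin=F64: ✗
vin=F62: ✗
vin=F46: ✗
kia_sum = 89594 + 142351 + 120819 + 131044 = 483808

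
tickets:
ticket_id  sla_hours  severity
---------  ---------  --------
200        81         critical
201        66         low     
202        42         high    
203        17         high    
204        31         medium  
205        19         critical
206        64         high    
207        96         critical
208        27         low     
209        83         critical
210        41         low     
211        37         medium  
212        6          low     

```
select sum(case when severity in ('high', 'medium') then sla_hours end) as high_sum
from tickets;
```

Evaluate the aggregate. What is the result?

ticket_id=200: ✗
ticket_id=201: ✗
ticket_id=202: ✓ → 42
ticket_id=203: ✓ → 17
ticket_id=204: ✓ → 31
ticket_id=205: ✗
ticket_id=206: ✓ → 64
ticket_id=207: ✗
ticket_id=208: ✗
ticket_id=209: ✗
ticket_id=210: ✗
ticket_id=211: ✓ → 37
ticket_id=212: ✗
high_sum = 42 + 17 + 31 + 64 + 37 = 191

191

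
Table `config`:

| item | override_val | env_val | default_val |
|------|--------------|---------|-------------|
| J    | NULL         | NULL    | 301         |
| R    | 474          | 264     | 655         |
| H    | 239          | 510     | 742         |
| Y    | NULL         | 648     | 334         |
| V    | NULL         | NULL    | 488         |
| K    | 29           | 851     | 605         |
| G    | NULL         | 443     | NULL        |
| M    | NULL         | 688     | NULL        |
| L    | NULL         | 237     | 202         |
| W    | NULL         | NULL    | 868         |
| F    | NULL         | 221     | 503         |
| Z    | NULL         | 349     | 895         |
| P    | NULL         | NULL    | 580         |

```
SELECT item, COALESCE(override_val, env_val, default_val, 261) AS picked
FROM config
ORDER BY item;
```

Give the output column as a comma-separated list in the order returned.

item=F: override_val=NULL, env_val=221 → 221
item=G: override_val=NULL, env_val=443 → 443
item=H: override_val=239 → 239
item=J: override_val=NULL, env_val=NULL, default_val=301 → 301
item=K: override_val=29 → 29
item=L: override_val=NULL, env_val=237 → 237
item=M: override_val=NULL, env_val=688 → 688
item=P: override_val=NULL, env_val=NULL, default_val=580 → 580
item=R: override_val=474 → 474
item=V: override_val=NULL, env_val=NULL, default_val=488 → 488
item=W: override_val=NULL, env_val=NULL, default_val=868 → 868
item=Y: override_val=NULL, env_val=648 → 648
item=Z: override_val=NULL, env_val=349 → 349

221, 443, 239, 301, 29, 237, 688, 580, 474, 488, 868, 648, 349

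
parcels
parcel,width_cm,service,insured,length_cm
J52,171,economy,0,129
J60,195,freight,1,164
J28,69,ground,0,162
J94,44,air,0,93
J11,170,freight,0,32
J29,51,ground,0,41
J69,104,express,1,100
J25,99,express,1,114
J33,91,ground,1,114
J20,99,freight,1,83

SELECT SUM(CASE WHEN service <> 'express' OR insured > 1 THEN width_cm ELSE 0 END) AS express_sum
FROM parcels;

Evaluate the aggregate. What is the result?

890

parcel=J52: ✓ → 171
parcel=J60: ✓ → 195
parcel=J28: ✓ → 69
parcel=J94: ✓ → 44
parcel=J11: ✓ → 170
parcel=J29: ✓ → 51
parcel=J69: ✗
parcel=J25: ✗
parcel=J33: ✓ → 91
parcel=J20: ✓ → 99
express_sum = 171 + 195 + 69 + 44 + 170 + 51 + 91 + 99 = 890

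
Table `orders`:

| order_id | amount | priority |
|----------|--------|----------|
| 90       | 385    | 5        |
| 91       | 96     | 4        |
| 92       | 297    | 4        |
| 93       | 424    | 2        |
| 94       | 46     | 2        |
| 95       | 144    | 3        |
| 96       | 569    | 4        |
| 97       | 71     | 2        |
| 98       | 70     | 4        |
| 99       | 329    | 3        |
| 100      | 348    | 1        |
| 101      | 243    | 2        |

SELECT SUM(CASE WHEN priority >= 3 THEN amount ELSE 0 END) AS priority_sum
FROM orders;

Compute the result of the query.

order_id=90: ✓ → 385
order_id=91: ✓ → 96
order_id=92: ✓ → 297
order_id=93: ✗
order_id=94: ✗
order_id=95: ✓ → 144
order_id=96: ✓ → 569
order_id=97: ✗
order_id=98: ✓ → 70
order_id=99: ✓ → 329
order_id=100: ✗
order_id=101: ✗
priority_sum = 385 + 96 + 297 + 144 + 569 + 70 + 329 = 1890

1890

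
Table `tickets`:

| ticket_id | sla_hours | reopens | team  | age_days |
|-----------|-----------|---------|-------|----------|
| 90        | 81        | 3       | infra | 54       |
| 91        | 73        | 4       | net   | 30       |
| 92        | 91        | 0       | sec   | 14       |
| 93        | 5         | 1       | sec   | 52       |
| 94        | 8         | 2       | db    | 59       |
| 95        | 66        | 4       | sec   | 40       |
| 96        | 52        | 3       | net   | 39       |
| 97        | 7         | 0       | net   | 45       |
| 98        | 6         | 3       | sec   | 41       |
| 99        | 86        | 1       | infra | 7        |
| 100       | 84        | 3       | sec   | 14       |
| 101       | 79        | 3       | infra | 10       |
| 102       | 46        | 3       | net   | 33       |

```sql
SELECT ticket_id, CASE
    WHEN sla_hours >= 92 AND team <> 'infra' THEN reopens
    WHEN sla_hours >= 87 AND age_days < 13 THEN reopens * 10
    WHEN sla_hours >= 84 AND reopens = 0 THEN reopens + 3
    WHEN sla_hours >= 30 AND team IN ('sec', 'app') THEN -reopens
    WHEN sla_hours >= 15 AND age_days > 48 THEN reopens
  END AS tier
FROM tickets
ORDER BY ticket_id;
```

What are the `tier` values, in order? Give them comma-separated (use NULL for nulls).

ticket_id=90: sla_hours >= 15 AND age_days > 48 → 3
ticket_id=91: (no match → NULL) → NULL
ticket_id=92: sla_hours >= 84 AND reopens = 0 → 3
ticket_id=93: (no match → NULL) → NULL
ticket_id=94: (no match → NULL) → NULL
ticket_id=95: sla_hours >= 30 AND team IN ('sec', 'app') → -4
ticket_id=96: (no match → NULL) → NULL
ticket_id=97: (no match → NULL) → NULL
ticket_id=98: (no match → NULL) → NULL
ticket_id=99: (no match → NULL) → NULL
ticket_id=100: sla_hours >= 30 AND team IN ('sec', 'app') → -3
ticket_id=101: (no match → NULL) → NULL
ticket_id=102: (no match → NULL) → NULL

3, NULL, 3, NULL, NULL, -4, NULL, NULL, NULL, NULL, -3, NULL, NULL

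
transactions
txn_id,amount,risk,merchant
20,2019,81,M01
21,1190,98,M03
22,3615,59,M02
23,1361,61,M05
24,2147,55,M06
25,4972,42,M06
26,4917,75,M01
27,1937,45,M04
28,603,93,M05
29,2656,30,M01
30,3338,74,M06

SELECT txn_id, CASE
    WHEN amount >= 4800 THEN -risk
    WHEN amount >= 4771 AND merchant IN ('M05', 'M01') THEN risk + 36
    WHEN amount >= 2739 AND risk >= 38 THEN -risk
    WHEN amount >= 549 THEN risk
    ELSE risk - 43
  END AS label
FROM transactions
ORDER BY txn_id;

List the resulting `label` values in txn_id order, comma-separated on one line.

81, 98, -59, 61, 55, -42, -75, 45, 93, 30, -74

txn_id=20: amount >= 549 → 81
txn_id=21: amount >= 549 → 98
txn_id=22: amount >= 2739 AND risk >= 38 → -59
txn_id=23: amount >= 549 → 61
txn_id=24: amount >= 549 → 55
txn_id=25: amount >= 4800 → -42
txn_id=26: amount >= 4800 → -75
txn_id=27: amount >= 549 → 45
txn_id=28: amount >= 549 → 93
txn_id=29: amount >= 549 → 30
txn_id=30: amount >= 2739 AND risk >= 38 → -74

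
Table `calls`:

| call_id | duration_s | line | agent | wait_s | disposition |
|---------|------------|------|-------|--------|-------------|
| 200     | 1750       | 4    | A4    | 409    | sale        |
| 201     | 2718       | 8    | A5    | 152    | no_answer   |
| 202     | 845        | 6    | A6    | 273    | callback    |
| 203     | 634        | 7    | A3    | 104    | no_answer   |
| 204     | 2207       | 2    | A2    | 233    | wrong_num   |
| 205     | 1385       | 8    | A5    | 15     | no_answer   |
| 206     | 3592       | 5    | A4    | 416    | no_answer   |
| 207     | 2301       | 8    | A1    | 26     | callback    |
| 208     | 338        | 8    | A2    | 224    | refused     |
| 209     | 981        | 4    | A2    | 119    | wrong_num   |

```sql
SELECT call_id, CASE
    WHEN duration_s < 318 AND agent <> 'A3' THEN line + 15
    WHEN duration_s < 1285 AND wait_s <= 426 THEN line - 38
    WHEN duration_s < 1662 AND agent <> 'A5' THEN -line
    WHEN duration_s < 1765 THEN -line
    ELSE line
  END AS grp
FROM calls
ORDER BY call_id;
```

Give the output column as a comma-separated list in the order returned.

-4, 8, -32, -31, 2, -8, 5, 8, -30, -34

call_id=200: duration_s < 1765 → -4
call_id=201: ELSE → 8
call_id=202: duration_s < 1285 AND wait_s <= 426 → -32
call_id=203: duration_s < 1285 AND wait_s <= 426 → -31
call_id=204: ELSE → 2
call_id=205: duration_s < 1765 → -8
call_id=206: ELSE → 5
call_id=207: ELSE → 8
call_id=208: duration_s < 1285 AND wait_s <= 426 → -30
call_id=209: duration_s < 1285 AND wait_s <= 426 → -34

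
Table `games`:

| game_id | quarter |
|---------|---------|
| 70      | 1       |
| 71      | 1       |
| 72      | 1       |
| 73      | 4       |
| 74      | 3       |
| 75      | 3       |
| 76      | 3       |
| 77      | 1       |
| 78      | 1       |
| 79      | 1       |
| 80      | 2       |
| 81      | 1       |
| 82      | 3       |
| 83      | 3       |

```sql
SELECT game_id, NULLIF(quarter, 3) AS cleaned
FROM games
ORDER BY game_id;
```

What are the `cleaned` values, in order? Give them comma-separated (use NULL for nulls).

1, 1, 1, 4, NULL, NULL, NULL, 1, 1, 1, 2, 1, NULL, NULL

game_id=70: quarter=1 vs 3: differ → 1
game_id=71: quarter=1 vs 3: differ → 1
game_id=72: quarter=1 vs 3: differ → 1
game_id=73: quarter=4 vs 3: differ → 4
game_id=74: quarter=3 vs 3: equal → NULL
game_id=75: quarter=3 vs 3: equal → NULL
game_id=76: quarter=3 vs 3: equal → NULL
game_id=77: quarter=1 vs 3: differ → 1
game_id=78: quarter=1 vs 3: differ → 1
game_id=79: quarter=1 vs 3: differ → 1
game_id=80: quarter=2 vs 3: differ → 2
game_id=81: quarter=1 vs 3: differ → 1
game_id=82: quarter=3 vs 3: equal → NULL
game_id=83: quarter=3 vs 3: equal → NULL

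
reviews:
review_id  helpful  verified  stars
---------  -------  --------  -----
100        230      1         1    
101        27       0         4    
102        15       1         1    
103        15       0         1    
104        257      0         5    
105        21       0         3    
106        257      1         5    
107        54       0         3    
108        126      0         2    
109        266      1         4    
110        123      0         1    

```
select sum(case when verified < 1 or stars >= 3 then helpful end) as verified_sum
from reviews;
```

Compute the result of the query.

review_id=100: ✗
review_id=101: ✓ → 27
review_id=102: ✗
review_id=103: ✓ → 15
review_id=104: ✓ → 257
review_id=105: ✓ → 21
review_id=106: ✓ → 257
review_id=107: ✓ → 54
review_id=108: ✓ → 126
review_id=109: ✓ → 266
review_id=110: ✓ → 123
verified_sum = 27 + 15 + 257 + 21 + 257 + 54 + 126 + 266 + 123 = 1146

1146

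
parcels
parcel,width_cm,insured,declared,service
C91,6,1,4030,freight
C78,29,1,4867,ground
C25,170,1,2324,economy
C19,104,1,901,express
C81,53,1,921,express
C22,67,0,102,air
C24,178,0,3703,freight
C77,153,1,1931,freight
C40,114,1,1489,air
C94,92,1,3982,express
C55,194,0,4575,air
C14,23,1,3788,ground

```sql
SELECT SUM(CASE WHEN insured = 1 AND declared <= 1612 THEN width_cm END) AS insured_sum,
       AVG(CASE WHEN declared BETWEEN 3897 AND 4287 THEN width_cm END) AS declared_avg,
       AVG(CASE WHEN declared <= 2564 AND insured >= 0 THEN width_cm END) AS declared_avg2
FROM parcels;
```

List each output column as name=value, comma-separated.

[insured_sum: insured = 1 AND declared <= 1612]
parcel=C91: ✗
parcel=C78: ✗
parcel=C25: ✗
parcel=C19: ✓ → 104
parcel=C81: ✓ → 53
parcel=C22: ✗
parcel=C24: ✗
parcel=C77: ✗
parcel=C40: ✓ → 114
parcel=C94: ✗
parcel=C55: ✗
parcel=C14: ✗
insured_sum = 104 + 53 + 114 = 271
—
[declared_avg: declared BETWEEN 3897 AND 4287]
parcel=C91: ✓ → 6
parcel=C78: ✗
parcel=C25: ✗
parcel=C19: ✗
parcel=C81: ✗
parcel=C22: ✗
parcel=C24: ✗
parcel=C77: ✗
parcel=C40: ✗
parcel=C94: ✓ → 92
parcel=C55: ✗
parcel=C14: ✗
declared_avg = (6 + 92) / 2 = 49
—
[declared_avg2: declared <= 2564 AND insured >= 0]
parcel=C91: ✗
parcel=C78: ✗
parcel=C25: ✓ → 170
parcel=C19: ✓ → 104
parcel=C81: ✓ → 53
parcel=C22: ✓ → 67
parcel=C24: ✗
parcel=C77: ✓ → 153
parcel=C40: ✓ → 114
parcel=C94: ✗
parcel=C55: ✗
parcel=C14: ✗
declared_avg2 = (170 + 104 + 53 + 67 + 153 + 114) / 6 = 110.1666666667

insured_sum=271, declared_avg=49, declared_avg2=110.1666666667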